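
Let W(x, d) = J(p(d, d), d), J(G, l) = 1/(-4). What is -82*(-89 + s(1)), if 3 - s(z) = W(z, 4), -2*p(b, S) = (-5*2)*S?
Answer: 14063/2 ≈ 7031.5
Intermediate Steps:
p(b, S) = 5*S (p(b, S) = -(-5*2)*S/2 = -(-5)*S = 5*S)
J(G, l) = -¼
W(x, d) = -¼
s(z) = 13/4 (s(z) = 3 - 1*(-¼) = 3 + ¼ = 13/4)
-82*(-89 + s(1)) = -82*(-89 + 13/4) = -82*(-343/4) = 14063/2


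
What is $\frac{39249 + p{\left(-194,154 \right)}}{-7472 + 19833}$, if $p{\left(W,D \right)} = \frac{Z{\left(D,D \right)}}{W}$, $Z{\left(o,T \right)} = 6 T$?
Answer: $\frac{3806691}{1199017} \approx 3.1748$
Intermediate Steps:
$p{\left(W,D \right)} = \frac{6 D}{W}$
$\frac{39249 + p{\left(-194,154 \right)}}{-7472 + 19833} = \frac{39249 + 6 \cdot 154 \frac{1}{-194}}{-7472 + 19833} = \frac{39249 + 6 \cdot 154 \left(- \frac{1}{194}\right)}{12361} = \left(39249 - \frac{462}{97}\right) \frac{1}{12361} = \frac{3806691}{97} \cdot \frac{1}{12361} = \frac{3806691}{1199017}$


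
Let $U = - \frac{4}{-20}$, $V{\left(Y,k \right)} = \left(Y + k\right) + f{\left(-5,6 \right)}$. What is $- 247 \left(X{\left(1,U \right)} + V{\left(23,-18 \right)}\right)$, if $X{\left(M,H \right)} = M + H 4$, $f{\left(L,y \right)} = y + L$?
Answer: $- \frac{9633}{5} \approx -1926.6$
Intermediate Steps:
$f{\left(L,y \right)} = L + y$
$V{\left(Y,k \right)} = 1 + Y + k$ ($V{\left(Y,k \right)} = \left(Y + k\right) + \left(-5 + 6\right) = \left(Y + k\right) + 1 = 1 + Y + k$)
$U = \frac{1}{5}$ ($U = \left(-4\right) \left(- \frac{1}{20}\right) = \frac{1}{5} \approx 0.2$)
$X{\left(M,H \right)} = M + 4 H$
$- 247 \left(X{\left(1,U \right)} + V{\left(23,-18 \right)}\right) = - 247 \left(\left(1 + 4 \cdot \frac{1}{5}\right) + \left(1 + 23 - 18\right)\right) = - 247 \left(\left(1 + \frac{4}{5}\right) + 6\right) = - 247 \left(\frac{9}{5} + 6\right) = \left(-247\right) \frac{39}{5} = - \frac{9633}{5}$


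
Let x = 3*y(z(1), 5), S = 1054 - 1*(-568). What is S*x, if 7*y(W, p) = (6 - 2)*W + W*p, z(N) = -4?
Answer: -175176/7 ≈ -25025.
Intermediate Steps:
S = 1622 (S = 1054 + 568 = 1622)
y(W, p) = 4*W/7 + W*p/7 (y(W, p) = ((6 - 2)*W + W*p)/7 = (4*W + W*p)/7 = 4*W/7 + W*p/7)
x = -108/7 (x = 3*((⅐)*(-4)*(4 + 5)) = 3*((⅐)*(-4)*9) = 3*(-36/7) = -108/7 ≈ -15.429)
S*x = 1622*(-108/7) = -175176/7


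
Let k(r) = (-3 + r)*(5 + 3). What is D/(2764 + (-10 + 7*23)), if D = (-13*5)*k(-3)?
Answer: 624/583 ≈ 1.0703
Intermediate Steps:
k(r) = -24 + 8*r (k(r) = (-3 + r)*8 = -24 + 8*r)
D = 3120 (D = (-13*5)*(-24 + 8*(-3)) = -65*(-24 - 24) = -65*(-48) = 3120)
D/(2764 + (-10 + 7*23)) = 3120/(2764 + (-10 + 7*23)) = 3120/(2764 + (-10 + 161)) = 3120/(2764 + 151) = 3120/2915 = 3120*(1/2915) = 624/583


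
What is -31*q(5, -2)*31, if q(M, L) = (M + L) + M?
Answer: -7688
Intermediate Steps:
q(M, L) = L + 2*M (q(M, L) = (L + M) + M = L + 2*M)
-31*q(5, -2)*31 = -31*(-2 + 2*5)*31 = -31*(-2 + 10)*31 = -31*8*31 = -248*31 = -7688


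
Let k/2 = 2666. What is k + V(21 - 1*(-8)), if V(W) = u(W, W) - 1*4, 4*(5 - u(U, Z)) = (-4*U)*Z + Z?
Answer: 24667/4 ≈ 6166.8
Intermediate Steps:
u(U, Z) = 5 - Z/4 + U*Z (u(U, Z) = 5 - ((-4*U)*Z + Z)/4 = 5 - (-4*U*Z + Z)/4 = 5 - (Z - 4*U*Z)/4 = 5 + (-Z/4 + U*Z) = 5 - Z/4 + U*Z)
V(W) = 1 + W**2 - W/4 (V(W) = (5 - W/4 + W*W) - 1*4 = (5 - W/4 + W**2) - 4 = (5 + W**2 - W/4) - 4 = 1 + W**2 - W/4)
k = 5332 (k = 2*2666 = 5332)
k + V(21 - 1*(-8)) = 5332 + (1 + (21 - 1*(-8))**2 - (21 - 1*(-8))/4) = 5332 + (1 + (21 + 8)**2 - (21 + 8)/4) = 5332 + (1 + 29**2 - 1/4*29) = 5332 + (1 + 841 - 29/4) = 5332 + 3339/4 = 24667/4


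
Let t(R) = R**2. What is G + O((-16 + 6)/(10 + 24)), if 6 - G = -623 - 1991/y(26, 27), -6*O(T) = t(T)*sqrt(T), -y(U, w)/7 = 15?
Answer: 64054/105 - 25*I*sqrt(85)/29478 ≈ 610.04 - 0.007819*I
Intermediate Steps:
y(U, w) = -105 (y(U, w) = -7*15 = -105)
O(T) = -T**(5/2)/6 (O(T) = -T**2*sqrt(T)/6 = -T**(5/2)/6)
G = 64054/105 (G = 6 - (-623 - 1991/(-105)) = 6 - (-623 - 1991*(-1)/105) = 6 - (-623 - 1*(-1991/105)) = 6 - (-623 + 1991/105) = 6 - 1*(-63424/105) = 6 + 63424/105 = 64054/105 ≈ 610.04)
G + O((-16 + 6)/(10 + 24)) = 64054/105 - (-16 + 6)**(5/2)/(10 + 24)**(5/2)/6 = 64054/105 - 25*I*sqrt(85)/4913/6 = 64054/105 - 25*I*sqrt(85)/29478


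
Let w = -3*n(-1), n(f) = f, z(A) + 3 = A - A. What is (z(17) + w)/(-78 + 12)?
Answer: 0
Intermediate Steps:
z(A) = -3 (z(A) = -3 + (A - A) = -3 + 0 = -3)
w = 3 (w = -3*(-1) = 3)
(z(17) + w)/(-78 + 12) = (-3 + 3)/(-78 + 12) = 0/(-66) = 0*(-1/66) = 0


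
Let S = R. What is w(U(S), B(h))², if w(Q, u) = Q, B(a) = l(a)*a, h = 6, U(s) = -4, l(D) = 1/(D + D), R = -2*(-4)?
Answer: 16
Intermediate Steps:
R = 8
l(D) = 1/(2*D)
S = 8
B(a) = ½ (B(a) = (1/(2*a))*a = ½)
w(U(S), B(h))² = (-4)² = 16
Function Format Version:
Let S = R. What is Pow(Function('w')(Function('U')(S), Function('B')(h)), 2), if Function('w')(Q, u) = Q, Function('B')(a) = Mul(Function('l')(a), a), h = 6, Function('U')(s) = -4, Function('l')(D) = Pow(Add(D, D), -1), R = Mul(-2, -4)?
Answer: 16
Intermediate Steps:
R = 8
Function('l')(D) = Mul(Rational(1, 2), Pow(D, -1)) (Function('l')(D) = Pow(Mul(2, D), -1) = Mul(Rational(1, 2), Pow(D, -1)))
S = 8
Function('B')(a) = Rational(1, 2) (Function('B')(a) = Mul(Mul(Rational(1, 2), Pow(a, -1)), a) = Rational(1, 2))
Pow(Function('w')(Function('U')(S), Function('B')(h)), 2) = Pow(-4, 2) = 16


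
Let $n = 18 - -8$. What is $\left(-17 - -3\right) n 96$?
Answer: $-34944$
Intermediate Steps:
$n = 26$ ($n = 18 + 8 = 26$)
$\left(-17 - -3\right) n 96 = \left(-17 - -3\right) 26 \cdot 96 = \left(-17 + 3\right) 26 \cdot 96 = \left(-14\right) 26 \cdot 96 = \left(-364\right) 96 = -34944$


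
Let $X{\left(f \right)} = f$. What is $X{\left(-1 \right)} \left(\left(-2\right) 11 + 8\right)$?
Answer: $14$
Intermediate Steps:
$X{\left(-1 \right)} \left(\left(-2\right) 11 + 8\right) = - (\left(-2\right) 11 + 8) = - (-22 + 8) = \left(-1\right) \left(-14\right) = 14$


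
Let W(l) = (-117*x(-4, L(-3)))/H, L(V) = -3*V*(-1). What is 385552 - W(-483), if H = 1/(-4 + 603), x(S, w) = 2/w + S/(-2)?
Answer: 510144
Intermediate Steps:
L(V) = 3*V
x(S, w) = 2/w - S/2 (x(S, w) = 2/w + S*(-1/2) = 2/w - S/2)
H = 1/599 ≈ 0.0016694
W(l) = -124592 (W(l) = (-117*(2/((3*(-3))) - 1/2*(-4)))/(1/599) = -117*(2/(-9) + 2)*599 = -117*(2*(-1/9) + 2)*599 = -117*(-2/9 + 2)*599 = -117*16/9*599 = -208*599 = -124592)
385552 - W(-483) = 385552 - 1*(-124592) = 385552 + 124592 = 510144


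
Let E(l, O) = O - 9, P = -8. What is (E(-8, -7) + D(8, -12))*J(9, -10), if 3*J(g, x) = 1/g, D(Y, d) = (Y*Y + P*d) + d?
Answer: 44/9 ≈ 4.8889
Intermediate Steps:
E(l, O) = -9 + O
D(Y, d) = Y² - 7*d (D(Y, d) = (Y*Y - 8*d) + d = (Y² - 8*d) + d = Y² - 7*d)
J(g, x) = 1/(3*g)
(E(-8, -7) + D(8, -12))*J(9, -10) = ((-9 - 7) + (8² - 7*(-12)))*((⅓)/9) = (-16 + (64 + 84))*((⅓)*(⅑)) = (-16 + 148)*(1/27) = 132*(1/27) = 44/9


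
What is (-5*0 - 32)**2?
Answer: 1024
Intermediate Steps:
(-5*0 - 32)**2 = (0 - 32)**2 = (-32)**2 = 1024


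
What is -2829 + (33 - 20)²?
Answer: -2660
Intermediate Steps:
-2829 + (33 - 20)² = -2829 + 13² = -2829 + 169 = -2660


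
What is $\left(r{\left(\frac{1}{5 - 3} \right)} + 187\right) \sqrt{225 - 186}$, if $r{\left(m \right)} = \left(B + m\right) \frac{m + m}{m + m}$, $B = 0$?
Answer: $\frac{375 \sqrt{39}}{2} \approx 1170.9$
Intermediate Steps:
$r{\left(m \right)} = m$ ($r{\left(m \right)} = \left(0 + m\right) \frac{m + m}{m + m} = m \frac{2 m}{2 m} = m 2 m \frac{1}{2 m} = m 1 = m$)
$\left(r{\left(\frac{1}{5 - 3} \right)} + 187\right) \sqrt{225 - 186} = \left(\frac{1}{5 - 3} + 187\right) \sqrt{225 - 186} = \left(\frac{1}{2} + 187\right) \sqrt{39} = \frac{375 \sqrt{39}}{2}$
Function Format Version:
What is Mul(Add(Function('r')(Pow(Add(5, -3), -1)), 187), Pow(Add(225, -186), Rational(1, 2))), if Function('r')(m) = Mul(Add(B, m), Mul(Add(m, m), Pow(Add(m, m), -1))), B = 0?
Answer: Mul(Rational(375, 2), Pow(39, Rational(1, 2))) ≈ 1170.9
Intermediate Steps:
Function('r')(m) = m (Function('r')(m) = Mul(Add(0, m), Mul(Add(m, m), Pow(Add(m, m), -1))) = Mul(m, Mul(Mul(2, m), Pow(Mul(2, m), -1))) = Mul(m, Mul(Mul(2, m), Mul(Rational(1, 2), Pow(m, -1)))) = Mul(m, 1) = m)
Mul(Add(Function('r')(Pow(Add(5, -3), -1)), 187), Pow(Add(225, -186), Rational(1, 2))) = Mul(Add(Pow(Add(5, -3), -1), 187), Pow(Add(225, -186), Rational(1, 2))) = Mul(Add(Pow(2, -1), 187), Pow(39, Rational(1, 2))) = Mul(Add(Rational(1, 2), 187), Pow(39, Rational(1, 2))) = Mul(Rational(375, 2), Pow(39, Rational(1, 2)))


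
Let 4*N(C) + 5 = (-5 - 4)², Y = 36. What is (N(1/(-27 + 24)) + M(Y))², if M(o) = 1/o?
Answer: 469225/1296 ≈ 362.06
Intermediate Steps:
N(C) = 19 (N(C) = -5/4 + (-5 - 4)²/4 = -5/4 + (¼)*(-9)² = -5/4 + (¼)*81 = -5/4 + 81/4 = 19)
(N(1/(-27 + 24)) + M(Y))² = (19 + 1/36)² = (685/36)² = 469225/1296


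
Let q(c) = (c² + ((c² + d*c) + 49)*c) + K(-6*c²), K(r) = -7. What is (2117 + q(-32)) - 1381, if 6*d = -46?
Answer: -121301/3 ≈ -40434.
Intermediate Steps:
d = -23/3 (d = (⅙)*(-46) = -23/3 ≈ -7.6667)
q(c) = -7 + c² + c*(49 + c² - 23*c/3) (q(c) = (c² + ((c² - 23*c/3) + 49)*c) - 7 = (c² + (49 + c² - 23*c/3)*c) - 7 = (c² + c*(49 + c² - 23*c/3)) - 7 = -7 + c² + c*(49 + c² - 23*c/3))
(2117 + q(-32)) - 1381 = (2117 + (-7 + (-32)³ + 49*(-32) - 20/3*(-32)²)) - 1381 = (2117 + (-7 - 32768 - 1568 - 20/3*1024)) - 1381 = (2117 + (-7 - 32768 - 1568 - 20480/3)) - 1381 = (2117 - 123509/3) - 1381 = -117158/3 - 1381 = -121301/3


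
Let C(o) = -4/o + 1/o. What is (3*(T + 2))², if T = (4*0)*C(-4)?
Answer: 36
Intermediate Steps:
C(o) = -3/o (C(o) = -4/o + 1/o = -3/o)
T = 0 (T = (4*0)*(-3/(-4)) = 0*(-3*(-¼)) = 0*(¾) = 0)
(3*(T + 2))² = (3*(0 + 2))² = (3*2)² = 6² = 36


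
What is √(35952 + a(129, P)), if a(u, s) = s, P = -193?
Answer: √35759 ≈ 189.10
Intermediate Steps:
√(35952 + a(129, P)) = √(35952 - 193) = √35759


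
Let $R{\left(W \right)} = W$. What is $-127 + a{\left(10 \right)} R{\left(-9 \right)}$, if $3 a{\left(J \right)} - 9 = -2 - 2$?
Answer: $-142$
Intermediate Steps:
$a{\left(J \right)} = \frac{5}{3}$ ($a{\left(J \right)} = 3 + \frac{-2 - 2}{3} = 3 + \frac{1}{3} \left(-4\right) = 3 - \frac{4}{3} = \frac{5}{3}$)
$-127 + a{\left(10 \right)} R{\left(-9 \right)} = -127 + \frac{5}{3} \left(-9\right) = -127 - 15 = -142$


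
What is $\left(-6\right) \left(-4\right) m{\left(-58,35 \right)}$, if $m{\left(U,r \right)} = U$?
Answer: $-1392$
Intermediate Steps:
$\left(-6\right) \left(-4\right) m{\left(-58,35 \right)} = \left(-6\right) \left(-4\right) \left(-58\right) = 24 \left(-58\right) = -1392$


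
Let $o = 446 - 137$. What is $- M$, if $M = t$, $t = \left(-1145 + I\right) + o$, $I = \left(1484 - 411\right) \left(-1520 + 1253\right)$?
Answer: $287327$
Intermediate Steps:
$o = 309$
$I = -286491$ ($I = 1073 \left(-267\right) = -286491$)
$t = -287327$ ($t = \left(-1145 - 286491\right) + 309 = -287636 + 309 = -287327$)
$M = -287327$
$- M = \left(-1\right) \left(-287327\right) = 287327$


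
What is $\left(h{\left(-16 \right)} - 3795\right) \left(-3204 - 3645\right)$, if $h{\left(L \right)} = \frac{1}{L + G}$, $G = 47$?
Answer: $\frac{805743756}{31} \approx 2.5992 \cdot 10^{7}$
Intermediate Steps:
$h{\left(L \right)} = \frac{1}{47 + L}$ ($h{\left(L \right)} = \frac{1}{L + 47} = \frac{1}{47 + L}$)
$\left(h{\left(-16 \right)} - 3795\right) \left(-3204 - 3645\right) = \left(\frac{1}{47 - 16} - 3795\right) \left(-3204 - 3645\right) = \left(\frac{1}{31} - 3795\right) \left(-6849\right) = \left(- \frac{117644}{31}\right) \left(-6849\right) = \frac{805743756}{31}$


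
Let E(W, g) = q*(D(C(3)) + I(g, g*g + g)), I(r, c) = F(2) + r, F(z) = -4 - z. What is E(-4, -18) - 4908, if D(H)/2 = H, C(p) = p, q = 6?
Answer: -5016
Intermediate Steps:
I(r, c) = -6 + r (I(r, c) = (-4 - 1*2) + r = (-4 - 2) + r = -6 + r)
D(H) = 2*H
E(W, g) = 6*g (E(W, g) = 6*(2*3 + (-6 + g)) = 6*(6 + (-6 + g)) = 6*g)
E(-4, -18) - 4908 = 6*(-18) - 4908 = -108 - 4908 = -5016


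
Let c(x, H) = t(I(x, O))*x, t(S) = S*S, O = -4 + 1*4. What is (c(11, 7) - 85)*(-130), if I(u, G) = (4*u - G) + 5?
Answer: -3422380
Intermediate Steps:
O = 0 (O = -4 + 4 = 0)
I(u, G) = 5 - G + 4*u (I(u, G) = (-G + 4*u) + 5 = 5 - G + 4*u)
t(S) = S²
c(x, H) = x*(5 + 4*x)² (c(x, H) = (5 - 1*0 + 4*x)²*x = (5 + 0 + 4*x)²*x = (5 + 4*x)²*x = x*(5 + 4*x)²)
(c(11, 7) - 85)*(-130) = (11*(5 + 4*11)² - 85)*(-130) = (11*(5 + 44)² - 85)*(-130) = (11*49² - 85)*(-130) = (11*2401 - 85)*(-130) = (26411 - 85)*(-130) = 26326*(-130) = -3422380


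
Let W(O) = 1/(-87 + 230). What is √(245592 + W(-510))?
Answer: √5022110951/143 ≈ 495.57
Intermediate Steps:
W(O) = 1/143
√(245592 + W(-510)) = √(245592 + 1/143) = √(35119657/143) = √5022110951/143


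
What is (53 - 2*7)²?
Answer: 1521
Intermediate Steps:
(53 - 2*7)² = (53 - 14)² = 39² = 1521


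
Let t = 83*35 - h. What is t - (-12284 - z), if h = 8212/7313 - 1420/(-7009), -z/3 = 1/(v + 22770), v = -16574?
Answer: 4823411435304369/317587238132 ≈ 15188.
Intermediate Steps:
z = -3/6196 (z = -3/(-16574 + 22770) = -3/6196 ≈ -0.00048418)
h = 67942368/51256817 (h = 8212*(1/7313) - 1420*(-1/7009) = 8212/7313 + 1420/7009 = 67942368/51256817 ≈ 1.3255)
t = 148833111017/51256817 (t = 83*35 - 1*67942368/51256817 = 2905 - 67942368/51256817 = 148833111017/51256817 ≈ 2903.7)
t - (-12284 - z) = 148833111017/51256817 - (-12284 - 1*(-3/6196)) = 148833111017/51256817 - (-12284 + 3/6196) = 148833111017/51256817 - 1*(-76111661/6196) = 148833111017/51256817 + 76111661/6196 = 4823411435304369/317587238132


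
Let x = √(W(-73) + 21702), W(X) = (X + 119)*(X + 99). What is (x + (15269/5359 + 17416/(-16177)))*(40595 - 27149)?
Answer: 295186317282/12384649 + 1438722*√2 ≈ 2.0585e+6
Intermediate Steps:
W(X) = (99 + X)*(119 + X) (W(X) = (119 + X)*(99 + X) = (99 + X)*(119 + X))
x = 107*√2 (x = √((11781 + (-73)² + 218*(-73)) + 21702) = √((11781 + 5329 - 15914) + 21702) = √(1196 + 21702) = √22898 = 107*√2 ≈ 151.32)
(x + (15269/5359 + 17416/(-16177)))*(40595 - 27149) = (107*√2 + (15269/5359 + 17416/(-16177)))*(40595 - 27149) = (107*√2 + (15269*(1/5359) + 17416*(-1/16177)))*13446 = (107*√2 + (15269/5359 - 2488/2311))*13446 = (107*√2 + 21953467/12384649)*13446 = (21953467/12384649 + 107*√2)*13446 = 295186317282/12384649 + 1438722*√2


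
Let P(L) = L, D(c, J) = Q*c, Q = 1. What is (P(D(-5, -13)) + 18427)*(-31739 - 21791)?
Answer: -986129660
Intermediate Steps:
D(c, J) = c (D(c, J) = 1*c = c)
(P(D(-5, -13)) + 18427)*(-31739 - 21791) = (-5 + 18427)*(-31739 - 21791) = 18422*(-53530) = -986129660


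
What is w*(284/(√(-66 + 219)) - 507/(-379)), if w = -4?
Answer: -2028/379 - 1136*√17/51 ≈ -97.191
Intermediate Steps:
w*(284/(√(-66 + 219)) - 507/(-379)) = -4*(284/(√(-66 + 219)) - 507/(-379)) = -4*(284/(√153) - 507*(-1/379)) = -4*(284/((3*√17)) + 507/379) = -4*(284*(√17/51) + 507/379) = -4*(284*√17/51 + 507/379) = -4*(507/379 + 284*√17/51) = -2028/379 - 1136*√17/51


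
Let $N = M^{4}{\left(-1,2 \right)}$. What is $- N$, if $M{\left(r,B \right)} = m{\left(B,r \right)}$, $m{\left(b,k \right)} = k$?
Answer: $-1$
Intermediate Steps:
$M{\left(r,B \right)} = r$
$N = 1$ ($N = \left(-1\right)^{4} = 1$)
$- N = \left(-1\right) 1 = -1$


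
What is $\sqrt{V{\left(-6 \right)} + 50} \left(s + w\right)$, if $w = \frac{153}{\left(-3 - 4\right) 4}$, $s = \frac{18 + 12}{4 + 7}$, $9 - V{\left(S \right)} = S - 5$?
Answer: $- \frac{843 \sqrt{70}}{308} \approx -22.9$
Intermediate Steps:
$V{\left(S \right)} = 14 - S$ ($V{\left(S \right)} = 9 - \left(S - 5\right) = 9 - \left(-5 + S\right) = 14 - S$)
$s = \frac{30}{11} \approx 2.7273$
$w = - \frac{153}{28}$ ($w = \frac{153}{\left(-7\right) 4} = \frac{153}{-28} = 153 \left(- \frac{1}{28}\right) = - \frac{153}{28} \approx -5.4643$)
$\sqrt{V{\left(-6 \right)} + 50} \left(s + w\right) = \sqrt{\left(14 - -6\right) + 50} \left(\frac{30}{11} - \frac{153}{28}\right) = \sqrt{\left(14 + 6\right) + 50} \left(- \frac{843}{308}\right) = \sqrt{20 + 50} \left(- \frac{843}{308}\right) = \sqrt{70} \left(- \frac{843}{308}\right) = - \frac{843 \sqrt{70}}{308}$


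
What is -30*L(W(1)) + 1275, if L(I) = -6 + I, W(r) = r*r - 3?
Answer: 1515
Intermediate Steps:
W(r) = -3 + r² (W(r) = r² - 3 = -3 + r²)
-30*L(W(1)) + 1275 = -30*(-6 + (-3 + 1²)) + 1275 = -30*(-6 + (-3 + 1)) + 1275 = -30*(-6 - 2) + 1275 = -30*(-8) + 1275 = 240 + 1275 = 1515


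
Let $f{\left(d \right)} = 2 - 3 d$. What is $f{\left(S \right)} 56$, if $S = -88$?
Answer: $14896$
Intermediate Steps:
$f{\left(S \right)} 56 = \left(2 - -264\right) 56 = \left(2 + 264\right) 56 = 266 \cdot 56 = 14896$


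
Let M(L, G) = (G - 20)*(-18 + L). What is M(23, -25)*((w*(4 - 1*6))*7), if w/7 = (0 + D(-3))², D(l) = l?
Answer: 198450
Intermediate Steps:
M(L, G) = (-20 + G)*(-18 + L)
w = 63 (w = 7*(0 - 3)² = 7*(-3)² = 7*9 = 63)
M(23, -25)*((w*(4 - 1*6))*7) = (360 - 20*23 - 18*(-25) - 25*23)*((63*(4 - 1*6))*7) = (360 - 460 + 450 - 575)*((63*(4 - 6))*7) = -225*63*(-2)*7 = -(-28350)*7 = -225*(-882) = 198450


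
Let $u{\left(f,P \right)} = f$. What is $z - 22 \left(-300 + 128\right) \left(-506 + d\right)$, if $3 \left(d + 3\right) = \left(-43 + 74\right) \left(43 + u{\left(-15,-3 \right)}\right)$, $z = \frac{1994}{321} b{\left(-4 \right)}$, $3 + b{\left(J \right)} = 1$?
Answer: $- \frac{266825180}{321} \approx -8.3123 \cdot 10^{5}$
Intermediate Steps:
$b{\left(J \right)} = -2$ ($b{\left(J \right)} = -3 + 1 = -2$)
$z = - \frac{3988}{321}$ ($z = \frac{1994}{321} \left(-2\right) = - \frac{3988}{321} \approx -12.424$)
$d = \frac{859}{3}$ ($d = -3 + \frac{\left(-43 + 74\right) \left(43 - 15\right)}{3} = -3 + \frac{31 \cdot 28}{3} = -3 + \frac{1}{3} \cdot 868 = -3 + \frac{868}{3} = \frac{859}{3} \approx 286.33$)
$z - 22 \left(-300 + 128\right) \left(-506 + d\right) = - \frac{3988}{321} - 22 \left(-300 + 128\right) \left(-506 + \frac{859}{3}\right) = - \frac{3988}{321} - 22 \left(\left(-172\right) \left(- \frac{659}{3}\right)\right) = - \frac{3988}{321} - \frac{2493656}{3} = - \frac{266825180}{321}$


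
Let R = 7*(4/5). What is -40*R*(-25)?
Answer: 5600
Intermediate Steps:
R = 28/5 (R = 7*(4*(⅕)) = 7*(⅘) = 28/5 ≈ 5.6000)
-40*R*(-25) = -40*28/5*(-25) = -224*(-25) = 5600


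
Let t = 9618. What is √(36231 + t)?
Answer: √45849 ≈ 214.12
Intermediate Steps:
√(36231 + t) = √(36231 + 9618) = √45849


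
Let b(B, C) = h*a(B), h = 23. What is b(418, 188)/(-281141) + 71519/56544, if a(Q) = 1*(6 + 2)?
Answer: 20096519083/15896836704 ≈ 1.2642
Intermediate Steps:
a(Q) = 8 (a(Q) = 1*8 = 8)
b(B, C) = 184 (b(B, C) = 23*8 = 184)
b(418, 188)/(-281141) + 71519/56544 = 184/(-281141) + 71519/56544 = 184*(-1/281141) + 71519*(1/56544) = -184/281141 + 71519/56544 = 20096519083/15896836704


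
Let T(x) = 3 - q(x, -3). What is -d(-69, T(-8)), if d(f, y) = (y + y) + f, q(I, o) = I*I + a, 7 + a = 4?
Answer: 185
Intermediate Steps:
a = -3 (a = -7 + 4 = -3)
q(I, o) = -3 + I**2 (q(I, o) = I*I - 3 = I**2 - 3 = -3 + I**2)
T(x) = 6 - x**2 (T(x) = 3 - (-3 + x**2) = 3 + (3 - x**2) = 6 - x**2)
d(f, y) = f + 2*y (d(f, y) = 2*y + f = f + 2*y)
-d(-69, T(-8)) = -(-69 + 2*(6 - 1*(-8)**2)) = -(-69 + 2*(6 - 1*64)) = -(-69 + 2*(6 - 64)) = -(-69 + 2*(-58)) = -(-69 - 116) = -1*(-185) = 185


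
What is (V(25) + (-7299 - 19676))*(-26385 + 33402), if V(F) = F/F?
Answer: -189276558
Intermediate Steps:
V(F) = 1
(V(25) + (-7299 - 19676))*(-26385 + 33402) = (1 + (-7299 - 19676))*(-26385 + 33402) = (1 - 26975)*7017 = -26974*7017 = -189276558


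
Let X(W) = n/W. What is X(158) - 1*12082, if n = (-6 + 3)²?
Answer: -1908947/158 ≈ -12082.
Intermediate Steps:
n = 9 (n = (-3)² = 9)
X(W) = 9/W
X(158) - 1*12082 = 9/158 - 1*12082 = 9*(1/158) - 12082 = 9/158 - 12082 = -1908947/158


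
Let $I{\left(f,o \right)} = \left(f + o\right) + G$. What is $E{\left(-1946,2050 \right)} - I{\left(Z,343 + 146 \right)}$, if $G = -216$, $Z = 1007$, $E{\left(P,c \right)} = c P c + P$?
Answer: $-8178068226$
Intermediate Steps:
$E{\left(P,c \right)} = P + P c^{2}$ ($E{\left(P,c \right)} = P c c + P = P c^{2} + P = P + P c^{2}$)
$I{\left(f,o \right)} = -216 + f + o$ ($I{\left(f,o \right)} = \left(f + o\right) - 216 = -216 + f + o$)
$E{\left(-1946,2050 \right)} - I{\left(Z,343 + 146 \right)} = - 1946 \left(1 + 2050^{2}\right) - \left(-216 + 1007 + \left(343 + 146\right)\right) = - 1946 \left(1 + 4202500\right) - \left(-216 + 1007 + 489\right) = \left(-1946\right) 4202501 - 1280 = -8178066946 - 1280 = -8178068226$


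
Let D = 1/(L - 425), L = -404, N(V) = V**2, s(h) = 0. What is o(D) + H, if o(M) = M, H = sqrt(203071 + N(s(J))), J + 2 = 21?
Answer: -1/829 + sqrt(203071) ≈ 450.63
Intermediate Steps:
J = 19 (J = -2 + 21 = 19)
D = -1/829 (D = 1/(-404 - 425) = 1/(-829) = -1/829 ≈ -0.0012063)
H = sqrt(203071) (H = sqrt(203071 + 0**2) = sqrt(203071 + 0) = sqrt(203071) ≈ 450.63)
o(D) + H = -1/829 + sqrt(203071)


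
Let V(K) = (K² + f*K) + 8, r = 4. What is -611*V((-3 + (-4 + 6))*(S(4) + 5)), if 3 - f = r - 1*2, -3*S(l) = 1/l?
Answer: -2398175/144 ≈ -16654.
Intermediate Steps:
S(l) = -1/(3*l)
f = 1 (f = 3 - (4 - 1*2) = 3 - (4 - 2) = 3 - 1*2 = 3 - 2 = 1)
V(K) = 8 + K + K² (V(K) = (K² + 1*K) + 8 = (K² + K) + 8 = (K + K²) + 8 = 8 + K + K²)
-611*V((-3 + (-4 + 6))*(S(4) + 5)) = -611*(8 + (-3 + (-4 + 6))*(-⅓/4 + 5) + ((-3 + (-4 + 6))*(-⅓/4 + 5))²) = -611*(8 + (-3 + 2)*(-⅓*¼ + 5) + ((-3 + 2)*(-⅓*¼ + 5))²) = -611*(8 - (-1/12 + 5) + (-(-1/12 + 5))²) = -611*(8 - 1*59/12 + (-1*59/12)²) = -611*(8 - 59/12 + (-59/12)²) = -611*(8 - 59/12 + 3481/144) = -611*3925/144 = -2398175/144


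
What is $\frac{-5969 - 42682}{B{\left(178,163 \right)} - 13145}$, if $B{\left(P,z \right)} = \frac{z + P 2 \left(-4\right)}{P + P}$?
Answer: $\frac{17319756}{4680881} \approx 3.7001$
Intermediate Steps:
$B{\left(P,z \right)} = \frac{z - 8 P}{2 P}$ ($B{\left(P,z \right)} = \frac{z + 2 P \left(-4\right)}{2 P} = \left(z - 8 P\right) \frac{1}{2 P} = \frac{z - 8 P}{2 P}$)
$\frac{-5969 - 42682}{B{\left(178,163 \right)} - 13145} = \frac{-5969 - 42682}{\left(-4 + \frac{1}{2} \cdot 163 \cdot \frac{1}{178}\right) - 13145} = - \frac{48651}{\left(-4 + \frac{1}{2} \cdot 163 \cdot \frac{1}{178}\right) - 13145} = - \frac{48651}{\left(-4 + \frac{163}{356}\right) - 13145} = - \frac{48651}{- \frac{1261}{356} - 13145} = - \frac{48651}{- \frac{4680881}{356}} = \left(-48651\right) \left(- \frac{356}{4680881}\right) = \frac{17319756}{4680881}$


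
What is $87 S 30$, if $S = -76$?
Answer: $-198360$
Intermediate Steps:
$87 S 30 = 87 \left(-76\right) 30 = \left(-6612\right) 30 = -198360$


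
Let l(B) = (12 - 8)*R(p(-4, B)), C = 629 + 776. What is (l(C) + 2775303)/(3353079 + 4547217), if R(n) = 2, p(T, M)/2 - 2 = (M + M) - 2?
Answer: 2775311/7900296 ≈ 0.35129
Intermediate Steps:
p(T, M) = 4*M (p(T, M) = 4 + 2*((M + M) - 2) = 4 + 2*(2*M - 2) = 4 + 2*(-2 + 2*M) = 4 + (-4 + 4*M) = 4*M)
C = 1405
l(B) = 8 (l(B) = (12 - 8)*2 = 4*2 = 8)
(l(C) + 2775303)/(3353079 + 4547217) = (8 + 2775303)/(3353079 + 4547217) = 2775311/7900296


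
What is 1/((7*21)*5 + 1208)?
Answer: 1/1943 ≈ 0.00051467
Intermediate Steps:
1/((7*21)*5 + 1208) = 1/(147*5 + 1208) = 1/(735 + 1208) = 1/1943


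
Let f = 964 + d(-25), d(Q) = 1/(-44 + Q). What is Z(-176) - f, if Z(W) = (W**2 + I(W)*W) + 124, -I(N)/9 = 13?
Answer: 3500233/69 ≈ 50728.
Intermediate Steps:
I(N) = -117 (I(N) = -9*13 = -117)
f = 66515/69 (f = 964 + 1/(-44 - 25) = 964 + 1/(-69) = 964 - 1/69 = 66515/69 ≈ 963.99)
Z(W) = 124 + W**2 - 117*W (Z(W) = (W**2 - 117*W) + 124 = 124 + W**2 - 117*W)
Z(-176) - f = (124 + (-176)**2 - 117*(-176)) - 1*66515/69 = (124 + 30976 + 20592) - 66515/69 = 51692 - 66515/69 = 3500233/69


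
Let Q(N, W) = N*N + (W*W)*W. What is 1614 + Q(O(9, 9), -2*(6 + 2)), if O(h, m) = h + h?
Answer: -2158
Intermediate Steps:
O(h, m) = 2*h
Q(N, W) = N**2 + W**3 (Q(N, W) = N**2 + W**2*W = N**2 + W**3)
1614 + Q(O(9, 9), -2*(6 + 2)) = 1614 + ((2*9)**2 + (-2*(6 + 2))**3) = 1614 + (18**2 + (-2*8)**3) = 1614 + (324 + (-16)**3) = 1614 + (324 - 4096) = 1614 - 3772 = -2158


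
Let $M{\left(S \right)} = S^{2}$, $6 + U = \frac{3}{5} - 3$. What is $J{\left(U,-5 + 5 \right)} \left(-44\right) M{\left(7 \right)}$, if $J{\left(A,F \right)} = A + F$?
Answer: $\frac{90552}{5} \approx 18110.0$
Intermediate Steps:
$U = - \frac{42}{5}$ ($U = -6 - \left(3 - \frac{3}{5}\right) = -6 + \left(3 \cdot \frac{1}{5} - 3\right) = -6 + \left(\frac{3}{5} - 3\right) = -6 - \frac{12}{5} = - \frac{42}{5} \approx -8.4$)
$J{\left(U,-5 + 5 \right)} \left(-44\right) M{\left(7 \right)} = \left(- \frac{42}{5} + \left(-5 + 5\right)\right) \left(-44\right) 7^{2} = \left(- \frac{42}{5} + 0\right) \left(-44\right) 49 = \left(- \frac{42}{5}\right) \left(-44\right) 49 = \frac{1848}{5} \cdot 49 = \frac{90552}{5}$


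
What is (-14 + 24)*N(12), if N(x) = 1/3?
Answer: 10/3 ≈ 3.3333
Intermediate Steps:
N(x) = 1/3
(-14 + 24)*N(12) = (-14 + 24)*(1/3) = 10*(1/3) = 10/3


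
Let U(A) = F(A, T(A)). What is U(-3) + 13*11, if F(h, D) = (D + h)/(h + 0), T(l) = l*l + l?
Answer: 142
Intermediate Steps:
T(l) = l + l**2 (T(l) = l**2 + l = l + l**2)
F(h, D) = (D + h)/h
U(A) = (A + A*(1 + A))/A (U(A) = (A*(1 + A) + A)/A = (A + A*(1 + A))/A)
U(-3) + 13*11 = (2 - 3) + 13*11 = -1 + 143 = 142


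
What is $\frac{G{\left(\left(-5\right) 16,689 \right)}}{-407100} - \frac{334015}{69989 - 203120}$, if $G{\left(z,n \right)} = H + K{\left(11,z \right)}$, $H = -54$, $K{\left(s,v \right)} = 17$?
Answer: $\frac{45327477449}{18065876700} \approx 2.509$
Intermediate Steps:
$G{\left(z,n \right)} = -37$ ($G{\left(z,n \right)} = -54 + 17 = -37$)
$\frac{G{\left(\left(-5\right) 16,689 \right)}}{-407100} - \frac{334015}{69989 - 203120} = - \frac{37}{-407100} - \frac{334015}{69989 - 203120} = \left(-37\right) \left(- \frac{1}{407100}\right) - \frac{334015}{-133131} = \frac{37}{407100} - - \frac{334015}{133131} = \frac{37}{407100} + \frac{334015}{133131} = \frac{45327477449}{18065876700}$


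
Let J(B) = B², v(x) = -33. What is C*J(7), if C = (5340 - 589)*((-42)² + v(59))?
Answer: 402975069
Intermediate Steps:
C = 8223981 (C = (5340 - 589)*((-42)² - 33) = 4751*(1764 - 33) = 4751*1731 = 8223981)
C*J(7) = 8223981*7² = 8223981*49 = 402975069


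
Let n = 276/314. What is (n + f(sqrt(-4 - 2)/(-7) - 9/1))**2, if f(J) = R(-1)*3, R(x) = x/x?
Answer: 370881/24649 ≈ 15.046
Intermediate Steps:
R(x) = 1
f(J) = 3 (f(J) = 1*3 = 3)
n = 138/157 (n = 276*(1/314) = 138/157 ≈ 0.87898)
(n + f(sqrt(-4 - 2)/(-7) - 9/1))**2 = (138/157 + 3)**2 = (609/157)**2 = 370881/24649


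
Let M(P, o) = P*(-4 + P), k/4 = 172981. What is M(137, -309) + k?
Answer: 710145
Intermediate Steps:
k = 691924 (k = 4*172981 = 691924)
M(137, -309) + k = 137*(-4 + 137) + 691924 = 137*133 + 691924 = 18221 + 691924 = 710145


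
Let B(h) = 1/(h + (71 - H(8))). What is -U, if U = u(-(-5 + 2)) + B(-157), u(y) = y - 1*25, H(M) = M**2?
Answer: 3301/150 ≈ 22.007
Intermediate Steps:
B(h) = 1/(7 + h) (B(h) = 1/(h + (71 - 1*8**2)) = 1/(h + (71 - 1*64)) = 1/(h + (71 - 64)) = 1/(h + 7) = 1/(7 + h))
u(y) = -25 + y (u(y) = y - 25 = -25 + y)
U = -3301/150 (U = (-25 - (-5 + 2)) + 1/(7 - 157) = (-25 - 1*(-3)) + 1/(-150) = (-25 + 3) - 1/150 = -22 - 1/150 = -3301/150 ≈ -22.007)
-U = -1*(-3301/150) = 3301/150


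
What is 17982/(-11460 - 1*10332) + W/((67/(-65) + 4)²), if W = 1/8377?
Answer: -935153169181/1133310658736 ≈ -0.82515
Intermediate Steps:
W = 1/8377 ≈ 0.00011937
17982/(-11460 - 1*10332) + W/((67/(-65) + 4)²) = 17982/(-11460 - 1*10332) + 1/(8377*((67/(-65) + 4)²)) = 17982/(-11460 - 10332) + 1/(8377*((67*(-1/65) + 4)²)) = 17982/(-21792) + 1/(8377*((-67/65 + 4)²)) = 17982*(-1/21792) + 1/(8377*((193/65)²)) = -2997/3632 + 1/(8377*(37249/4225)) = -2997/3632 + (1/8377)*(4225/37249) = -2997/3632 + 4225/312034873 = -935153169181/1133310658736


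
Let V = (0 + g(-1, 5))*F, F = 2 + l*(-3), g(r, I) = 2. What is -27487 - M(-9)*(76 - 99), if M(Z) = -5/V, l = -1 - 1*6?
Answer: -54979/2 ≈ -27490.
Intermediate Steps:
l = -7 (l = -1 - 6 = -7)
F = 23 (F = 2 - 7*(-3) = 2 + 21 = 23)
V = 46 (V = (0 + 2)*23 = 2*23 = 46)
M(Z) = -5/46
-27487 - M(-9)*(76 - 99) = -27487 - (-5)*(76 - 99)/46 = -27487 - (-5)*(-23)/46 = -27487 - 1*5/2 = -27487 - 5/2 = -54979/2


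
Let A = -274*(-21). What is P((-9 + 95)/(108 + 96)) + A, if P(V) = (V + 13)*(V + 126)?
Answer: 77517871/10404 ≈ 7450.8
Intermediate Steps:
A = 5754
P(V) = (13 + V)*(126 + V)
P((-9 + 95)/(108 + 96)) + A = (1638 + ((-9 + 95)/(108 + 96))² + 139*((-9 + 95)/(108 + 96))) + 5754 = (1638 + (86/204)² + 139*(86/204)) + 5754 = (1638 + (86*(1/204))² + 139*(86*(1/204))) + 5754 = (1638 + (43/102)² + 139*(43/102)) + 5754 = (1638 + 1849/10404 + 5977/102) + 5754 = 17653255/10404 + 5754 = 77517871/10404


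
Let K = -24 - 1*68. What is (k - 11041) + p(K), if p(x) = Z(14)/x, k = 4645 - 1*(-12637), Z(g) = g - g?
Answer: 6241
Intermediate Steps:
K = -92 (K = -24 - 68 = -92)
Z(g) = 0
k = 17282 (k = 4645 + 12637 = 17282)
p(x) = 0 (p(x) = 0/x = 0)
(k - 11041) + p(K) = (17282 - 11041) + 0 = 6241 + 0 = 6241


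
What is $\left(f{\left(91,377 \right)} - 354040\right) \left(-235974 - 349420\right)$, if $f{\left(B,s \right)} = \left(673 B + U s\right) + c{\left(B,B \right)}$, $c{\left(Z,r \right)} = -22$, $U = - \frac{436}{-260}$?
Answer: $\frac{855221997996}{5} \approx 1.7104 \cdot 10^{11}$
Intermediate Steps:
$U = \frac{109}{65}$ ($U = \left(-436\right) \left(- \frac{1}{260}\right) = \frac{109}{65} \approx 1.6769$)
$f{\left(B,s \right)} = -22 + 673 B + \frac{109 s}{65}$ ($f{\left(B,s \right)} = \left(673 B + \frac{109 s}{65}\right) - 22 = -22 + 673 B + \frac{109 s}{65}$)
$\left(f{\left(91,377 \right)} - 354040\right) \left(-235974 - 349420\right) = \left(\left(-22 + 673 \cdot 91 + \frac{109}{65} \cdot 377\right) - 354040\right) \left(-235974 - 349420\right) = \left(\left(-22 + 61243 + \frac{3161}{5}\right) - 354040\right) \left(-585394\right) = \left(\frac{309266}{5} - 354040\right) \left(-585394\right) = \left(- \frac{1460934}{5}\right) \left(-585394\right) = \frac{855221997996}{5}$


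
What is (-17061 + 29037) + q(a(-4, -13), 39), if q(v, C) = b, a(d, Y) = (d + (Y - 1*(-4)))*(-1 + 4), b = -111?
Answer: 11865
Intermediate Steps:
a(d, Y) = 12 + 3*Y + 3*d (a(d, Y) = (d + (Y + 4))*3 = (d + (4 + Y))*3 = (4 + Y + d)*3 = 12 + 3*Y + 3*d)
q(v, C) = -111
(-17061 + 29037) + q(a(-4, -13), 39) = (-17061 + 29037) - 111 = 11976 - 111 = 11865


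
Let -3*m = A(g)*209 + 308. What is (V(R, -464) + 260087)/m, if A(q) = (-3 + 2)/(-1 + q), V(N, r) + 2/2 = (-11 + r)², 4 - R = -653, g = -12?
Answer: -18942729/4213 ≈ -4496.3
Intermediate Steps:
R = 657 (R = 4 - 1*(-653) = 4 + 653 = 657)
V(N, r) = -1 + (-11 + r)²
A(q) = -1/(-1 + q)
m = -4213/39 (m = -(-1/(-1 - 12)*209 + 308)/3 = -(-1/(-13)*209 + 308)/3 = -(-1*(-1/13)*209 + 308)/3 = -((1/13)*209 + 308)/3 = -(209/13 + 308)/3 = -⅓*4213/13 = -4213/39 ≈ -108.03)
(V(R, -464) + 260087)/m = ((-1 + (-11 - 464)²) + 260087)/(-4213/39) = ((-1 + (-475)²) + 260087)*(-39/4213) = ((-1 + 225625) + 260087)*(-39/4213) = (225624 + 260087)*(-39/4213) = 485711*(-39/4213) = -18942729/4213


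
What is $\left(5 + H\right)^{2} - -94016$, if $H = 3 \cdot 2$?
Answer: $94137$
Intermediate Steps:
$H = 6$
$\left(5 + H\right)^{2} - -94016 = \left(5 + 6\right)^{2} - -94016 = 11^{2} + 94016 = 121 + 94016 = 94137$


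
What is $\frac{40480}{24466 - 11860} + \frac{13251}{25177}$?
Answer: $\frac{53918503}{14426421} \approx 3.7375$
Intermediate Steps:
$\frac{40480}{24466 - 11860} + \frac{13251}{25177} = \frac{40480}{12606} + 13251 \cdot \frac{1}{25177} = 40480 \cdot \frac{1}{12606} + \frac{13251}{25177} = \frac{1840}{573} + \frac{13251}{25177} = \frac{53918503}{14426421}$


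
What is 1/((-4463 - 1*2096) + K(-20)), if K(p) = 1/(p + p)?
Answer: -40/262361 ≈ -0.00015246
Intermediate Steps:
K(p) = 1/(2*p)
1/((-4463 - 1*2096) + K(-20)) = 1/((-4463 - 1*2096) + (½)/(-20)) = 1/((-4463 - 2096) + (½)*(-1/20)) = 1/(-6559 - 1/40) = 1/(-262361/40) = -40/262361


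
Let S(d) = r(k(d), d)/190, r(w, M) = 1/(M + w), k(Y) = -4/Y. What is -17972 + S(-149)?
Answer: -75795652109/4217430 ≈ -17972.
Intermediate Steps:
S(d) = 1/(190*(d - 4/d)) (S(d) = 1/((d - 4/d)*190) = (1/190)/(d - 4/d) = 1/(190*(d - 4/d)))
-17972 + S(-149) = -17972 + (1/190)*(-149)/(-4 + (-149)²) = -17972 + (1/190)*(-149)/(-4 + 22201) = -17972 + (1/190)*(-149)/22197 = -17972 + (1/190)*(-149)*(1/22197) = -17972 - 149/4217430 = -75795652109/4217430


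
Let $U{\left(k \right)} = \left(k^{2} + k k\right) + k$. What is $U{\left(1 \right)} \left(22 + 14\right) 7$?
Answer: $756$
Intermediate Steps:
$U{\left(k \right)} = k + 2 k^{2}$ ($U{\left(k \right)} = \left(k^{2} + k^{2}\right) + k = 2 k^{2} + k = k + 2 k^{2}$)
$U{\left(1 \right)} \left(22 + 14\right) 7 = 1 \left(1 + 2 \cdot 1\right) \left(22 + 14\right) 7 = 1 \left(1 + 2\right) 36 \cdot 7 = 1 \cdot 3 \cdot 36 \cdot 7 = 3 \cdot 36 \cdot 7 = 108 \cdot 7 = 756$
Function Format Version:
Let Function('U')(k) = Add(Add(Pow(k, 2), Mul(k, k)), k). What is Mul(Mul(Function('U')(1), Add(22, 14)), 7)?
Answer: 756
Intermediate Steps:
Function('U')(k) = Add(k, Mul(2, Pow(k, 2))) (Function('U')(k) = Add(Add(Pow(k, 2), Pow(k, 2)), k) = Add(Mul(2, Pow(k, 2)), k) = Add(k, Mul(2, Pow(k, 2))))
Mul(Mul(Function('U')(1), Add(22, 14)), 7) = Mul(Mul(Mul(1, Add(1, Mul(2, 1))), Add(22, 14)), 7) = Mul(Mul(Mul(1, Add(1, 2)), 36), 7) = Mul(Mul(Mul(1, 3), 36), 7) = Mul(Mul(3, 36), 7) = Mul(108, 7) = 756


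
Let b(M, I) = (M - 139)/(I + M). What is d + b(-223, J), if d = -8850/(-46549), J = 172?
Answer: 17302088/2373999 ≈ 7.2882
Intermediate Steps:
b(M, I) = (-139 + M)/(I + M)
d = 8850/46549 (d = -8850*(-1/46549) = 8850/46549 ≈ 0.19012)
d + b(-223, J) = 8850/46549 + (-139 - 223)/(172 - 223) = 8850/46549 - 362/(-51) = 8850/46549 - 1/51*(-362) = 8850/46549 + 362/51 = 17302088/2373999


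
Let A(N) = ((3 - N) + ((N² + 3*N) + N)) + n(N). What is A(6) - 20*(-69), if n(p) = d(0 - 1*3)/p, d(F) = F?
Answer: 2873/2 ≈ 1436.5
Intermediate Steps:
n(p) = -3/p (n(p) = (0 - 1*3)/p = (0 - 3)/p = -3/p)
A(N) = 3 + N² - 3/N + 3*N (A(N) = ((3 - N) + ((N² + 3*N) + N)) - 3/N = ((3 - N) + (N² + 4*N)) - 3/N = (3 + N² + 3*N) - 3/N = 3 + N² - 3/N + 3*N)
A(6) - 20*(-69) = (3 + 6² - 3/6 + 3*6) - 20*(-69) = (3 + 36 - 3*⅙ + 18) + 1380 = (3 + 36 - ½ + 18) + 1380 = 113/2 + 1380 = 2873/2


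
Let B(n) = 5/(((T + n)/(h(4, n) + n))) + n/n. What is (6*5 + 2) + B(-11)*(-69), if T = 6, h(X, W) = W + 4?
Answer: -1279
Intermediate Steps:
h(X, W) = 4 + W
B(n) = 1 + 5*(4 + 2*n)/(6 + n) (B(n) = 5/(((6 + n)/((4 + n) + n))) + n/n = 5/(((6 + n)/(4 + 2*n))) + 1 = 5*((4 + 2*n)/(6 + n)) + 1 = 5*(4 + 2*n)/(6 + n) + 1 = 1 + 5*(4 + 2*n)/(6 + n))
(6*5 + 2) + B(-11)*(-69) = (6*5 + 2) + ((26 + 11*(-11))/(6 - 11))*(-69) = (30 + 2) + ((26 - 121)/(-5))*(-69) = 32 - 1/5*(-95)*(-69) = 32 + 19*(-69) = 32 - 1311 = -1279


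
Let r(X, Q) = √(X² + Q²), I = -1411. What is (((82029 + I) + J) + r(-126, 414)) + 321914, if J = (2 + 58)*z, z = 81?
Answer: 407392 + 306*√2 ≈ 4.0783e+5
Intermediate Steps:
r(X, Q) = √(Q² + X²)
J = 4860 (J = (2 + 58)*81 = 60*81 = 4860)
(((82029 + I) + J) + r(-126, 414)) + 321914 = (((82029 - 1411) + 4860) + √(414² + (-126)²)) + 321914 = ((80618 + 4860) + √(171396 + 15876)) + 321914 = (85478 + √187272) + 321914 = (85478 + 306*√2) + 321914 = 407392 + 306*√2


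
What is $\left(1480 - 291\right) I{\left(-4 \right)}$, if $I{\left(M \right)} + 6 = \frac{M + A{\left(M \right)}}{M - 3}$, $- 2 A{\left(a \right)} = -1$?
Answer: $- \frac{13079}{2} \approx -6539.5$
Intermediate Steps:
$A{\left(a \right)} = \frac{1}{2}$ ($A{\left(a \right)} = \left(- \frac{1}{2}\right) \left(-1\right) = \frac{1}{2}$)
$I{\left(M \right)} = -6 + \frac{\frac{1}{2} + M}{-3 + M}$ ($I{\left(M \right)} = -6 + \frac{M + \frac{1}{2}}{M - 3} = -6 + \frac{\frac{1}{2} + M}{-3 + M}$)
$\left(1480 - 291\right) I{\left(-4 \right)} = \left(1480 - 291\right) \frac{37 - -40}{2 \left(-3 - 4\right)} = \left(1480 - 291\right) \frac{37 + 40}{2 \left(-7\right)} = 1189 \cdot \frac{1}{2} \left(- \frac{1}{7}\right) 77 = 1189 \left(- \frac{11}{2}\right) = - \frac{13079}{2}$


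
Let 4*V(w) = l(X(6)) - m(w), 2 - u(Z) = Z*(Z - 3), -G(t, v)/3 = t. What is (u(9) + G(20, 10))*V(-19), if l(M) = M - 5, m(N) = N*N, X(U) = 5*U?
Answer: 9408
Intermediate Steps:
m(N) = N²
G(t, v) = -3*t
l(M) = -5 + M
u(Z) = 2 - Z*(-3 + Z) (u(Z) = 2 - Z*(Z - 3) = 2 - Z*(-3 + Z))
V(w) = 25/4 - w²/4 (V(w) = ((-5 + 5*6) - w²)/4 = ((-5 + 30) - w²)/4 = (25 - w²)/4 = 25/4 - w²/4)
(u(9) + G(20, 10))*V(-19) = ((2 - 1*9² + 3*9) - 3*20)*(25/4 - ¼*(-19)²) = ((2 - 1*81 + 27) - 60)*(25/4 - ¼*361) = ((2 - 81 + 27) - 60)*(25/4 - 361/4) = (-52 - 60)*(-84) = -112*(-84) = 9408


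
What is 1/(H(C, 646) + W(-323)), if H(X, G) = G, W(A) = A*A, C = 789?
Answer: 1/104975 ≈ 9.5261e-6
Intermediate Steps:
W(A) = A²
1/(H(C, 646) + W(-323)) = 1/(646 + (-323)²) = 1/(646 + 104329) = 1/104975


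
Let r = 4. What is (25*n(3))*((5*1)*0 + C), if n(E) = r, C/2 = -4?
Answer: -800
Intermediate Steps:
C = -8 (C = 2*(-4) = -8)
n(E) = 4
(25*n(3))*((5*1)*0 + C) = (25*4)*((5*1)*0 - 8) = 100*(5*0 - 8) = 100*(0 - 8) = 100*(-8) = -800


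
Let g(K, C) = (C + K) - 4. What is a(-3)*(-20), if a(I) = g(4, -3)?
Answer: 60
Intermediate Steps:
g(K, C) = -4 + C + K
a(I) = -3 (a(I) = -4 - 3 + 4 = -3)
a(-3)*(-20) = -3*(-20) = 60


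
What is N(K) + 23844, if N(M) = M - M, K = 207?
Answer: 23844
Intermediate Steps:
N(M) = 0
N(K) + 23844 = 0 + 23844 = 23844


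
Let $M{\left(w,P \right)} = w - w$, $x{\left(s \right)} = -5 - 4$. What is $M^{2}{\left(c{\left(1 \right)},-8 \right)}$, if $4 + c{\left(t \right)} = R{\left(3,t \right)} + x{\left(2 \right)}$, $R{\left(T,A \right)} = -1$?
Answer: $0$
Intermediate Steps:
$x{\left(s \right)} = -9$
$c{\left(t \right)} = -14$ ($c{\left(t \right)} = -4 - 10 = -14$)
$M{\left(w,P \right)} = 0$
$M^{2}{\left(c{\left(1 \right)},-8 \right)} = 0^{2} = 0$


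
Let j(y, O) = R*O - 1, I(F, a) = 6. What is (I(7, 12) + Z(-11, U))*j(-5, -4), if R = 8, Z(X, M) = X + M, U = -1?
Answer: 198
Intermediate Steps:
Z(X, M) = M + X
j(y, O) = -1 + 8*O (j(y, O) = 8*O - 1 = -1 + 8*O)
(I(7, 12) + Z(-11, U))*j(-5, -4) = (6 + (-1 - 11))*(-1 + 8*(-4)) = (6 - 12)*(-1 - 32) = -6*(-33) = 198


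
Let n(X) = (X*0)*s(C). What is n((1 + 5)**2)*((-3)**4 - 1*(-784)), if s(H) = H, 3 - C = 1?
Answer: 0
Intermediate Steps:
C = 2 (C = 3 - 1*1 = 3 - 1 = 2)
n(X) = 0 (n(X) = (X*0)*2 = 0*2 = 0)
n((1 + 5)**2)*((-3)**4 - 1*(-784)) = 0*((-3)**4 - 1*(-784)) = 0*(81 + 784) = 0*865 = 0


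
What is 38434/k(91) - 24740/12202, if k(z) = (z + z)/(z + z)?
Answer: 234473464/6101 ≈ 38432.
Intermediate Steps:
k(z) = 1 (k(z) = (2*z)/((2*z)) = (2*z)*(1/(2*z)) = 1)
38434/k(91) - 24740/12202 = 38434/1 - 24740/12202 = 38434*1 - 24740*1/12202 = 38434 - 12370/6101 = 234473464/6101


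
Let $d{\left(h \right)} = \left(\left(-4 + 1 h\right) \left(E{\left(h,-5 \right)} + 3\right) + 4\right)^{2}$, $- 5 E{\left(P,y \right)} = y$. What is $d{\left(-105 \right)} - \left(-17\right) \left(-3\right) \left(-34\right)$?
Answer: $188358$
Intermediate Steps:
$E{\left(P,y \right)} = - \frac{y}{5}$
$d{\left(h \right)} = \left(-12 + 4 h\right)^{2}$ ($d{\left(h \right)} = \left(\left(-4 + 1 h\right) \left(\left(- \frac{1}{5}\right) \left(-5\right) + 3\right) + 4\right)^{2} = \left(\left(-4 + h\right) \left(1 + 3\right) + 4\right)^{2} = \left(\left(-4 + h\right) 4 + 4\right)^{2} = \left(\left(-16 + 4 h\right) + 4\right)^{2} = \left(-12 + 4 h\right)^{2}$)
$d{\left(-105 \right)} - \left(-17\right) \left(-3\right) \left(-34\right) = 16 \left(-3 - 105\right)^{2} - \left(-17\right) \left(-3\right) \left(-34\right) = 16 \left(-108\right)^{2} - 51 \left(-34\right) = 16 \cdot 11664 - -1734 = 186624 + 1734 = 188358$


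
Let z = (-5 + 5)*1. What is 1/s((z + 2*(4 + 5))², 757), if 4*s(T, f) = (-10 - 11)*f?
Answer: -4/15897 ≈ -0.00025162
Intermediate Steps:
z = 0 (z = 0*1 = 0)
s(T, f) = -21*f/4 (s(T, f) = ((-10 - 11)*f)/4 = (-21*f)/4 = -21*f/4)
1/s((z + 2*(4 + 5))², 757) = 1/(-21/4*757) = 1/(-15897/4) = -4/15897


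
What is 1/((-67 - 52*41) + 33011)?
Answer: 1/30812 ≈ 3.2455e-5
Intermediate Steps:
1/((-67 - 52*41) + 33011) = 1/((-67 - 2132) + 33011) = 1/(-2199 + 33011) = 1/30812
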